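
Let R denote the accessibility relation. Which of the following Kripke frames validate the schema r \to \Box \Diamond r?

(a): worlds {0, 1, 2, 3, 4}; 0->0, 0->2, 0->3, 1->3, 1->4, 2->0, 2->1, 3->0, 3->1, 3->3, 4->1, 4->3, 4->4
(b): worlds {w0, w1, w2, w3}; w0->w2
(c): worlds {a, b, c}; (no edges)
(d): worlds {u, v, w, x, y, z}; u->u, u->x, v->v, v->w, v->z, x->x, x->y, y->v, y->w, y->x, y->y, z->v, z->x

(c)

The schema corresponds to symmetry: \forall x \forall y (Rxy \to Ryx).
(a): fails — R43 but not R34.
(b): fails — Rw0w2 but not Rw2w0.
(c): condition met.
(d): fails — Rzx but not Rxz.
Valid on: (c).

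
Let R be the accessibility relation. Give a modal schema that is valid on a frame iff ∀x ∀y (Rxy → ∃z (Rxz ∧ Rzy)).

This is density; the standard corresponding axiom is C4: □□ψ → □ψ.
Suppose □□ψ→□ψ is valid. Take Rxy and set V(ψ)={w : xR²w}. Then □□ψ at x, so □ψ at x, so ψ at y, i.e. ∃z(Rxz∧Rzy).

□□ψ → □ψ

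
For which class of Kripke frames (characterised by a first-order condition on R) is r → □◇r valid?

Suppose r→□◇r is valid. Take Rxy and set V(r)={x}. Then r at x, so □◇r at x, so ◇r at y, so some z with Ryz has r; z=x, i.e. Ryx.

symmetry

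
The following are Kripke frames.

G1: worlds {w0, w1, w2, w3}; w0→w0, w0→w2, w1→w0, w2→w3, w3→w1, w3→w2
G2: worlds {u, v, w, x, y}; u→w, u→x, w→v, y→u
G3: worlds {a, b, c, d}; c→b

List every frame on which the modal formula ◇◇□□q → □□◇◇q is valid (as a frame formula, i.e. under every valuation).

The schema corresponds to a generalized confluence (Geach) condition: ∀x ∀y ∀z ((xR²y ∧ xR²z) → ∃w (yR²w ∧ zR²w)).
G1: fails — w0R²w2, w0R²w3 but no w with w2R²w and w3R²w.
G2: fails — uR²v, uR²v but no t with vR²t and vR²t.
G3: ✓.

G3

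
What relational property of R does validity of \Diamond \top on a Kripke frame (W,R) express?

This is a form of the D axiom.
It corresponds to seriality: \forall x \exists y Rxy.

Seriality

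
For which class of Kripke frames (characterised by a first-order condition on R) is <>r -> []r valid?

partial functionality: forall x forall y forall z (Rxy & Rxz -> y = z)

Suppose ◇r→□r is valid. Take Rxy, Rxz and set V(r)={y}. Then ◇r at x, so □r at x, so r at z, i.e. z=y.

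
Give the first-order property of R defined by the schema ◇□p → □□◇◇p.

∀x ∀y ∀z ((xRy ∧ xR²z) → ∃w (yRw ∧ zR²w))

This is a Sahlqvist (Geach-type) schema ◇^1□^1p → □^2◇^2p.
First-order correspondent: ∀x ∀y ∀z ((xRy ∧ xR²z) → ∃w (yRw ∧ zR²w)).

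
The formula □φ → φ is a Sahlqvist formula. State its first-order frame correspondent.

Reflexivity

Suppose □φ→φ is valid. At any x set V(φ)={w : Rxw}. Then □φ holds at x, so φ holds at x, i.e. Rxx.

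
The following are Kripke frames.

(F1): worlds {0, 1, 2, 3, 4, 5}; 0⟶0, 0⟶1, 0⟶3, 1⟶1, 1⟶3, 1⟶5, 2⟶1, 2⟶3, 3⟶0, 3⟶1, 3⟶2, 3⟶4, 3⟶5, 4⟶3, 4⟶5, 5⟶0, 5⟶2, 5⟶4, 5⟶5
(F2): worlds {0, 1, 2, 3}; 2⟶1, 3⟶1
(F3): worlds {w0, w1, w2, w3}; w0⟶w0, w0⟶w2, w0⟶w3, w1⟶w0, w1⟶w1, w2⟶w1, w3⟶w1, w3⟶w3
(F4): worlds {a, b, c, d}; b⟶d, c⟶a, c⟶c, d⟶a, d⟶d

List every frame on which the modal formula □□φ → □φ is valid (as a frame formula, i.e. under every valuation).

Frame correspondent (Sahlqvist): ∀x ∀y (Rxy → ∃z (Rxz ∧ Rzy)) — i.e. density.
(F1): fails — R43 but no z with R4z and Rz3.
(F2): fails — R21 but no z with R2z and Rz1.
(F3): ✓.
(F4): ✓.

(F3), (F4)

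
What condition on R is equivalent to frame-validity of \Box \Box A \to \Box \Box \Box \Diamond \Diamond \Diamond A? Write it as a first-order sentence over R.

This is a Sahlqvist (Geach-type) schema ◇^0□^2A → □^3◇^3A.
Minimal-valuation argument: fix x; take any y with xR^0y and any z with xR^3z. Set V(A) to the set of worlds R-reachable from y in exactly 2 steps. Then □^2A holds at y, so the antecedent holds at x; validity forces ◇^3A at z, giving a w with zR^3w and yR^2w.
First-order correspondent: \forall x \forall z (x R^3 z \to \exists w (x R^2 w \wedge z R^3 w)).

\forall x \forall z (x R^3 z \to \exists w (x R^2 w \wedge z R^3 w))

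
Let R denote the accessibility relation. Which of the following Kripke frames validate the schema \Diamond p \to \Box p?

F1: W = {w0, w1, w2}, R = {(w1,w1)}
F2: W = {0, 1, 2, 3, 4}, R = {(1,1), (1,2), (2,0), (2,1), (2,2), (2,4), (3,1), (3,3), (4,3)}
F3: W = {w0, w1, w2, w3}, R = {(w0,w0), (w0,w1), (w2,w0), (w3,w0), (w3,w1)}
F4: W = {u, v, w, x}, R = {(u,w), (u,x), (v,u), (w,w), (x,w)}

F1

The schema corresponds to partial functionality: \forall x \forall y \forall z (Rxy \wedge Rxz \to y = z).
F1: satisfies the condition.
F2: fails — 1 sees both 1 and 2.
F3: fails — w0 sees both w0 and w1.
F4: fails — u sees both w and x.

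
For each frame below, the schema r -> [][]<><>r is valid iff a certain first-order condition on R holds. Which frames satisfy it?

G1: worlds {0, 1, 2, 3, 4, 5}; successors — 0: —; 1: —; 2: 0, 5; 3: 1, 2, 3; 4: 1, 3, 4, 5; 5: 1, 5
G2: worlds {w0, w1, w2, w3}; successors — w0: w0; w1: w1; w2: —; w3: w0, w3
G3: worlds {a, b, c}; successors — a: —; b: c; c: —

G3

This is the axiom for a generalized confluence (Geach) condition; its first-order frame correspondent is forall x forall z (x R^2 z -> exists w (x = w & z R^2 w)).
G1: fails — 2R²1 but no w with 2=w and 1R²w.
G2: fails — w3R²w0 but no w with w3=w and w0R²w.
G3: satisfies the condition.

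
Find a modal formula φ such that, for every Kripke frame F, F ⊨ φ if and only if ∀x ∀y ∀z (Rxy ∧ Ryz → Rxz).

□p → □□p

This is transitivity; the standard corresponding axiom is 4: □p → □□p.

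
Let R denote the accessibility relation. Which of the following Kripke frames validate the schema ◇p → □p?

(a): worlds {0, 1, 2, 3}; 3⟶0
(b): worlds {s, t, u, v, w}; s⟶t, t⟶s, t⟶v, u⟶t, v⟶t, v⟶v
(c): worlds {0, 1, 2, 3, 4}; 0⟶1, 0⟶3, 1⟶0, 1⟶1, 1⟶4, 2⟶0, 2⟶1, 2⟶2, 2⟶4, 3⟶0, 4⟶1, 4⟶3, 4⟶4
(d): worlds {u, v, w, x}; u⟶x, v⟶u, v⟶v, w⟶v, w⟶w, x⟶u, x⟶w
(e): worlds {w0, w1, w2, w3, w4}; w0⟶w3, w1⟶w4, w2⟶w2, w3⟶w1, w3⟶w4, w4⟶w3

(a)

This is the axiom for partial functionality; its first-order frame correspondent is ∀x ∀y ∀z (Rxy ∧ Rxz → y = z).
(a): holds.
(b): fails — t sees both s and v.
(c): fails — 0 sees both 1 and 3.
(d): fails — v sees both u and v.
(e): fails — w3 sees both w1 and w4.
Valid on: (a).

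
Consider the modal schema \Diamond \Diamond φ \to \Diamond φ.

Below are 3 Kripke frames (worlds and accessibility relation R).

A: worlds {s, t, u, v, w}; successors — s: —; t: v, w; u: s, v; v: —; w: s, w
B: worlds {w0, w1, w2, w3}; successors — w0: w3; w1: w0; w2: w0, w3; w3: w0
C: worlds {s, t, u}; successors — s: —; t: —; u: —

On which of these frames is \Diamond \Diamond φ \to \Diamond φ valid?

C

Frame correspondent (Sahlqvist): \forall x \forall y \forall z (Rxy \wedge Ryz \to Rxz) — i.e. transitivity.
A: fails — Rtw and Rws but not Rts.
B: fails — Rw1w0 and Rw0w3 but not Rw1w3.
C: satisfies the condition.
Valid on: C.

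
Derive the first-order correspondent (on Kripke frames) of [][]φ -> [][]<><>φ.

This is a Sahlqvist (Geach-type) schema ◇^0□^2φ → □^2◇^2φ.
Minimal-valuation argument: fix x; take any y with xR^0y and any z with xR^2z. Set V(φ) to the set of worlds R-reachable from y in exactly 2 steps. Then □^2φ holds at y, so the antecedent holds at x; validity forces ◇^2φ at z, giving a w with zR^2w and yR^2w.
First-order correspondent: forall x forall z (x R^2 z -> exists w (x R^2 w & z R^2 w)).

forall x forall z (x R^2 z -> exists w (x R^2 w & z R^2 w))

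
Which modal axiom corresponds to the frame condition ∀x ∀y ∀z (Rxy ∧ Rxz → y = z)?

This is partial functionality; the standard corresponding axiom is CD: ◇p → □p.

◇p → □p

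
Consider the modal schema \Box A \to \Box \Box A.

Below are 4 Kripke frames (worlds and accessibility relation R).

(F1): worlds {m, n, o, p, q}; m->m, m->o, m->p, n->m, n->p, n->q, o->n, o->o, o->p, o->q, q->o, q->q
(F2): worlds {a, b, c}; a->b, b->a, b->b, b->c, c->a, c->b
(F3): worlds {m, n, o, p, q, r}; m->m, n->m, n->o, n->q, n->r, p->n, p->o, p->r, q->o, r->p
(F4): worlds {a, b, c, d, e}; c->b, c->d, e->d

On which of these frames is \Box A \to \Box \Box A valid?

(F4)

This is the axiom for transitivity; its first-order frame correspondent is \forall x \forall y \forall z (Rxy \wedge Ryz \to Rxz).
(F1): fails — Ron and Rnm but not Rom.
(F2): fails — Rab and Rbc but not Rac.
(F3): fails — Rnr and Rrp but not Rnp.
(F4): ✓.
Valid on: (F4).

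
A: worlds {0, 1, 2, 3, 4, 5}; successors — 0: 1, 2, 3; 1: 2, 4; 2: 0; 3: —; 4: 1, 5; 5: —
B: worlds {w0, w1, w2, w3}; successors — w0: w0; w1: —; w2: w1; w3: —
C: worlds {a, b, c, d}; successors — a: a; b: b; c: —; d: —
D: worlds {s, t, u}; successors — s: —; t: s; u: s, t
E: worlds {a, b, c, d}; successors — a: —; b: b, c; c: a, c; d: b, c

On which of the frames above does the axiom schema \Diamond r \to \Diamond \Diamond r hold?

The schema corresponds to a generalized confluence (Geach) condition: \forall x \forall y (xRy \to \exists w (y = w \wedge x R^2 w)).
A: fails — 0R1 but no w with 1=w and 0R²w.
B: fails — w2Rw1 but no w with w1=w and w2R²w.
C: ✓.
D: fails — tRs but no w with s=w and tR²w.
E: ✓.

C, E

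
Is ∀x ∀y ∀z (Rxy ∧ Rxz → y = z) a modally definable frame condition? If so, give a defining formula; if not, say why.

Yes — defined by ◇r → □r

The condition is partial functionality. A defining modal formula is ◇r → □r.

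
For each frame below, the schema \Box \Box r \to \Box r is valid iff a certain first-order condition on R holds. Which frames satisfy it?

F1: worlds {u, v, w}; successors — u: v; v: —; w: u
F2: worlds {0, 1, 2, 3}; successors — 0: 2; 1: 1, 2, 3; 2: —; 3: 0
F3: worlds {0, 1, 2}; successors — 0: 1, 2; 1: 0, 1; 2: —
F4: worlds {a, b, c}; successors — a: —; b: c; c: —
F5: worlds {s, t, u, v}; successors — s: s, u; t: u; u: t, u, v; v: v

The schema corresponds to density: \forall x \forall y (Rxy \to \exists z (Rxz \wedge Rzy)).
F1: fails — Ruv but no z with Ruz and Rzv.
F2: fails — R02 but no z with R0z and Rz2.
F3: fails — R02 but no z with R0z and Rz2.
F4: fails — Rbc but no z with Rbz and Rzc.
F5: holds.
Valid on: F5.

F5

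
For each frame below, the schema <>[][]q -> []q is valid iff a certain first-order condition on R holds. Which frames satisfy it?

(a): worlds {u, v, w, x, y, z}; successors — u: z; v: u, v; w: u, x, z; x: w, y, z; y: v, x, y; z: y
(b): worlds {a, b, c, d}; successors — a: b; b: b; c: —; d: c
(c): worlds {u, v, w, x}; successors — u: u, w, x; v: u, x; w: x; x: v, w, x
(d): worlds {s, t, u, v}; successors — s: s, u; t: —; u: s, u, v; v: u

The schema corresponds to a generalized confluence (Geach) condition: forall x forall y forall z ((xRy & xRz) -> exists w (y R^2 w & z = w)).
(a): fails — uRz, uRz but no t with zR²t and z=t.
(b): fails — dRc, dRc but no w with cR²w and c=w.
(c): fails — uRw, uRu but no t with wR²t and u=t.
(d): holds.
Valid on: (d).

(d)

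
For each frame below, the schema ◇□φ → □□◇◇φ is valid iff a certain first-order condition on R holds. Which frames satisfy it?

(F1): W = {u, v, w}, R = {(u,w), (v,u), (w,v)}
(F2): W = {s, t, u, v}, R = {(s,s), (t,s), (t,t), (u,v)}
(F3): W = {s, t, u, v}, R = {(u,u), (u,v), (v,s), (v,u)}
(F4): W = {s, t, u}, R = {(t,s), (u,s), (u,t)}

(F2)

This is the axiom for a generalized confluence (Geach) condition; its first-order frame correspondent is ∀x ∀y ∀z ((xRy ∧ xR²z) → ∃w (yRw ∧ zR²w)).
(F1): fails — uRw, uR²v but no t with wRt and vR²t.
(F2): satisfies the condition.
(F3): fails — uRu, uR²s but no w with uRw and sR²w.
(F4): fails — uRs, uR²s but no w with sRw and sR²w.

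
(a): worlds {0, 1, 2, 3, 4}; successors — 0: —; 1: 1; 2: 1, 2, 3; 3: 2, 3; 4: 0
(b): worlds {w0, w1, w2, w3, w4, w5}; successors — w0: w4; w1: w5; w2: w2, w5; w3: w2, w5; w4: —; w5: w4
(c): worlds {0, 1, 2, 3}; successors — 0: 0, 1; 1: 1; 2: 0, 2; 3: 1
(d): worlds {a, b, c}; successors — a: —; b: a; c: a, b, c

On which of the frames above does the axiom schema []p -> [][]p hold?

(d)

This is the axiom for transitivity; its first-order frame correspondent is forall x forall y forall z (Rxy & Ryz -> Rxz).
(a): fails — R32 and R21 but not R31.
(b): fails — Rw1w5 and Rw5w4 but not Rw1w4.
(c): fails — R20 and R01 but not R21.
(d): satisfies the condition.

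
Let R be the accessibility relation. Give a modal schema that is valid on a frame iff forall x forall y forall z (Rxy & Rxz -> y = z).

◇q → □q

The condition is partial functionality. The CD schema ◇q → □q defines it.
Suppose ◇q→□q is valid. Take Rxy, Rxz and set V(q)={y}. Then ◇q at x, so □q at x, so q at z, i.e. z=y.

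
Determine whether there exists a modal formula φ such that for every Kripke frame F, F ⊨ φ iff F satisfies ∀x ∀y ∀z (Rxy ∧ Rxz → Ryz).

Yes, by ◇q → □◇q

This is a Sahlqvist condition; the 5 axiom ◇q → □◇q defines it.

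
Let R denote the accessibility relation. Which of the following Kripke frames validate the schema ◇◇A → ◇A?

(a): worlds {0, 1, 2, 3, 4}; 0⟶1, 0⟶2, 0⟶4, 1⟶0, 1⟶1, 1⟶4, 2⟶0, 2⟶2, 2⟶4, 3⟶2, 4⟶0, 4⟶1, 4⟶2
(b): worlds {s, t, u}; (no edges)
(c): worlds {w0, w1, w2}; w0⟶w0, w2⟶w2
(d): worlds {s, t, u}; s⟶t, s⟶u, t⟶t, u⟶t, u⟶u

(b), (c), (d)

The schema corresponds to transitivity: ∀x ∀y ∀z (Rxy ∧ Ryz → Rxz).
(a): fails — R10 and R02 but not R12.
(b): ✓.
(c): ✓.
(d): ✓.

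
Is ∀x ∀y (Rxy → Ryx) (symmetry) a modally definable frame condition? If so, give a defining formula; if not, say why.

This is a Sahlqvist condition; the B axiom r → □◇r defines it.
Suppose r→□◇r is valid. Take Rxy and set V(r)={x}. Then r at x, so □◇r at x, so ◇r at y, so some z with Ryz has r; z=x, i.e. Ryx.

Yes — defined by r → □◇r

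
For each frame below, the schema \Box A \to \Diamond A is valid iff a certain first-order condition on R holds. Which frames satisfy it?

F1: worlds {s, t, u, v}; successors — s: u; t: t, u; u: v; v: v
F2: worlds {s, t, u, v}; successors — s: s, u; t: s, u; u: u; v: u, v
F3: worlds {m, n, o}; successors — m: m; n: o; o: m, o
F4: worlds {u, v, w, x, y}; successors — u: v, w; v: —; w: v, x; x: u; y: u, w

This is the axiom for seriality; its first-order frame correspondent is \forall x \exists y Rxy.
F1: condition met.
F2: condition met.
F3: condition met.
F4: fails — world v has no successor.

F1, F2, F3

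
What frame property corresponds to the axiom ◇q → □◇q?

the Euclidean property: ∀x ∀y ∀z (Rxy ∧ Rxz → Ryz)

Suppose ◇q→□◇q is valid. Take Rxy, Rxz and set V(q)={y}. Then ◇q at x, so □◇q at x, so ◇q at z, so some w with Rzw has q; w=y, i.e. Rzy. By symmetry of the argument, Ryz.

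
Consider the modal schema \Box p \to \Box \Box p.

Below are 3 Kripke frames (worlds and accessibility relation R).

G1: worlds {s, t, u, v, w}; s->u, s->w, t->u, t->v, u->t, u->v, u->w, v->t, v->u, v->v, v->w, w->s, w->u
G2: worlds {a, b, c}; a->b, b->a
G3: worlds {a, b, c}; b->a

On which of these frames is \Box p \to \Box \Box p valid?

G3

This is the axiom for transitivity; its first-order frame correspondent is \forall x \forall y \forall z (Rxy \wedge Ryz \to Rxz).
G1: fails — Ruv and Rvu but not Ruu.
G2: fails — Rab and Rba but not Raa.
G3: satisfies the condition.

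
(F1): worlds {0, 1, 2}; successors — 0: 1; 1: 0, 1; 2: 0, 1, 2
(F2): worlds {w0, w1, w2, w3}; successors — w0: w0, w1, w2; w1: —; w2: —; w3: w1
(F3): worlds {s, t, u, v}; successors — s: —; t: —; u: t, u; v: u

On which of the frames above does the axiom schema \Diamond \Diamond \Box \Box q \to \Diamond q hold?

(F1)

Frame correspondent (Sahlqvist): \forall x \forall y (x R^2 y \to \exists w (y R^2 w \wedge xRw)) — i.e. a generalized confluence (Geach) condition.
(F1): ✓.
(F2): fails — w0R²w1 but no w with w1R²w and w0Rw.
(F3): fails — uR²t but no w with tR²w and uRw.
Valid on: (F1).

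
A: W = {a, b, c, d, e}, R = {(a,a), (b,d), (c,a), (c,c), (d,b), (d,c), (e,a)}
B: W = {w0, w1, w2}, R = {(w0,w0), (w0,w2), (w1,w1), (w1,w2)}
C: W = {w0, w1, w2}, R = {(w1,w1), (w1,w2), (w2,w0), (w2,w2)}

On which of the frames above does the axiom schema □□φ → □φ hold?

B, C

Frame correspondent (Sahlqvist): ∀x ∀y (Rxy → ∃z (Rxz ∧ Rzy)) — i.e. density.
A: fails — Rdb but no z with Rdz and Rzb.
B: condition met.
C: condition met.
Valid on: B, C.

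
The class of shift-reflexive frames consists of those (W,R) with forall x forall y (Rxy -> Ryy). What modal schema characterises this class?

The condition is shift-reflexivity. The T□ schema □(□q → q) defines it.
Suppose □(□q→q) is valid. Take Rxy and set V(q)={w : Ryw}. Then at y, □q holds; since □(□q→q) at x, □q→q at y, so q at y, i.e. Ryy.

□(□q → q)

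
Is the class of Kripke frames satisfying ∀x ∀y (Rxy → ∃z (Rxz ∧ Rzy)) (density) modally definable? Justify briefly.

Yes, by □□q → □q

Yes: it is density, defined by the C4 schema □□q → □q.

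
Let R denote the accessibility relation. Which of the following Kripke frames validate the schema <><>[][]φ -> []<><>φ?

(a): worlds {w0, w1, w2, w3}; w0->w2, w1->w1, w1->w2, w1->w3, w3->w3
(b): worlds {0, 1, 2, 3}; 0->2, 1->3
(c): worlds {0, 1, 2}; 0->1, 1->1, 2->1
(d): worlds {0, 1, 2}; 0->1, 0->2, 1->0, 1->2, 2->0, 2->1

This is the axiom for a generalized confluence (Geach) condition; its first-order frame correspondent is forall x forall y forall z ((x R^2 y & xRz) -> exists w (y R^2 w & z R^2 w)).
(a): fails — w1R²w1, w1Rw2 but no w with w1R²w and w2R²w.
(b): ✓.
(c): ✓.
(d): ✓.

(b), (c), (d)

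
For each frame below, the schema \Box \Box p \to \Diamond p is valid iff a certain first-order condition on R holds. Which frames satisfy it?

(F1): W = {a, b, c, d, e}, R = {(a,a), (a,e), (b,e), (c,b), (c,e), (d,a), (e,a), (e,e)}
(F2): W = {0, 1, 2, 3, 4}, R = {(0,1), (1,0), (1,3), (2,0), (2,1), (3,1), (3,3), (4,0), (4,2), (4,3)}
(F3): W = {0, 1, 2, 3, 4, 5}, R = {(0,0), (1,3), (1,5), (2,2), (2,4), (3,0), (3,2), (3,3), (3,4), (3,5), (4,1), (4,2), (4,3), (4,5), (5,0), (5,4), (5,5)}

The schema corresponds to a generalized confluence (Geach) condition: \forall x \exists w (x R^2 w \wedge xRw).
(F1): condition met.
(F2): fails — at 0 but no w with 0R²w and 0Rw.
(F3): condition met.

(F1), (F3)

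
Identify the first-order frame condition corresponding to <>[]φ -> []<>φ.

This schema is the .2 axiom.
It corresponds to convergence: forall x forall y forall z (Rxy & Rxz -> exists w (Ryw & Rzw)).

Convergence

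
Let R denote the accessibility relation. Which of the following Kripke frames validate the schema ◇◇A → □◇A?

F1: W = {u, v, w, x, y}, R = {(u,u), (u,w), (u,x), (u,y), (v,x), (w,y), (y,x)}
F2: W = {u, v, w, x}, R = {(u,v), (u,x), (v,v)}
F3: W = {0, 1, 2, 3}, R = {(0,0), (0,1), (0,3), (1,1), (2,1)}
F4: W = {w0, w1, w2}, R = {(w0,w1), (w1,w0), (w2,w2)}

This is the axiom for a generalized confluence (Geach) condition; its first-order frame correspondent is ∀x ∀y ∀z ((xR²y ∧ xRz) → ∃w (y = w ∧ zRw)).
F1: fails — uR²u, uRw but no t with u=t and wRt.
F2: fails — uR²v, uRx but no t with v=t and xRt.
F3: fails — 0R²0, 0R1 but no w with 0=w and 1Rw.
F4: condition met.
Valid on: F4.

F4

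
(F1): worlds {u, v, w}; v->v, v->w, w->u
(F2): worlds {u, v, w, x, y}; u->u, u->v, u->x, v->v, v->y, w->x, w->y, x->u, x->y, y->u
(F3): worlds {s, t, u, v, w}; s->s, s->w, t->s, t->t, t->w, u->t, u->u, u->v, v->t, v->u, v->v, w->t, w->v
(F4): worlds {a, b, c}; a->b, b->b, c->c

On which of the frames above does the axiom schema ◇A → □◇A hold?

(F4)

Frame correspondent (Sahlqvist): ∀x ∀y ∀z (Rxy ∧ Rxz → Ryz) — i.e. the Euclidean property.
(F1): fails — Rvw and Rvv but not Rwv.
(F2): fails — Ruv and Ruu but not Rvu.
(F3): fails — Rsw and Rsw but not Rww.
(F4): condition met.
Valid on: (F4).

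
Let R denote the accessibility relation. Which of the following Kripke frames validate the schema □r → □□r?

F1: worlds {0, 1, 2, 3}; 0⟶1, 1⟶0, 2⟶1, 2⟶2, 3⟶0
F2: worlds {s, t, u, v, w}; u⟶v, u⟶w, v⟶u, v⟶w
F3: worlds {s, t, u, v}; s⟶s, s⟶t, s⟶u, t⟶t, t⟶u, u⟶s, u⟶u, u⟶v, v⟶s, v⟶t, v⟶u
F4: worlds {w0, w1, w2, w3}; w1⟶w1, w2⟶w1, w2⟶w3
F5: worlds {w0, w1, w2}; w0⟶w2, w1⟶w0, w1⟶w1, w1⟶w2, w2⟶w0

F4

The schema corresponds to transitivity: ∀x ∀y ∀z (Rxy ∧ Ryz → Rxz).
F1: fails — R10 and R01 but not R11.
F2: fails — Ruv and Rvu but not Ruu.
F3: fails — Ruv and Rvt but not Rut.
F4: condition met.
F5: fails — Rw0w2 and Rw2w0 but not Rw0w0.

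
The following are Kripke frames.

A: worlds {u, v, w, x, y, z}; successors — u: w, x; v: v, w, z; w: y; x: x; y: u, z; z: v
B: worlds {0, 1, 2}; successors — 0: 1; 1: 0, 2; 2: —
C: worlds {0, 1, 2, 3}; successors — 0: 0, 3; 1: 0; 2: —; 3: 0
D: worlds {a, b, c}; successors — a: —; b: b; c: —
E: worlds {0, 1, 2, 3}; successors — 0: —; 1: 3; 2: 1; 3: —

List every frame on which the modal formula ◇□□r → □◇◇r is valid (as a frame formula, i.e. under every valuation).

Frame correspondent (Sahlqvist): ∀x ∀y ∀z ((xRy ∧ xRz) → ∃w (yR²w ∧ zR²w)) — i.e. a generalized confluence (Geach) condition.
A: fails — uRw, uRx but no t with wR²t and xR²t.
B: fails — 1R0, 1R2 but no w with 0R²w and 2R²w.
C: satisfies the condition.
D: satisfies the condition.
E: fails — 1R3, 1R3 but no w with 3R²w and 3R²w.
Valid on: C, D.

C, D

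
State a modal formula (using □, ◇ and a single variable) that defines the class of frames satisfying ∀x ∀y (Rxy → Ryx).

The condition is symmetry. The B schema s → □◇s defines it.

s → □◇s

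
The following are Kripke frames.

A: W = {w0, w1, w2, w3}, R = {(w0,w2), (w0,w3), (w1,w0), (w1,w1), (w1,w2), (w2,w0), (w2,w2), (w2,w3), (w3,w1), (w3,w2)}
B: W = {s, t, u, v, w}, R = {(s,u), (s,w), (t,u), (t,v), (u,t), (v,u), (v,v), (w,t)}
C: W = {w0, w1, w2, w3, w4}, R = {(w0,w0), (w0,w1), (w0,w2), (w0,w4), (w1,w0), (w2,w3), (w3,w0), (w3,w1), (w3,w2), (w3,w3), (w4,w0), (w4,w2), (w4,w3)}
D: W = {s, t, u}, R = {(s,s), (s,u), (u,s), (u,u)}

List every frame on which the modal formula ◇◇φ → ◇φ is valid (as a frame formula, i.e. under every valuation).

The schema corresponds to a generalized confluence (Geach) condition: ∀x ∀y (xR²y → ∃w (y = w ∧ xRw)).
A: fails — w0R²w0 but no w with w0=w and w0Rw.
B: fails — sR²t but no w* with t=w* and sRw*.
C: fails — w0R²w3 but no w with w3=w and w0Rw.
D: ✓.
Valid on: D.

D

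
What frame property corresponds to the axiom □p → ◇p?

seriality: ∀x ∃y Rxy

Suppose □p→◇p is valid. At any x set V(p)=W. Then □p at x, so ◇p at x, so x has a successor.
Conversely, any frame satisfying ∀x ∃y Rxy validates the schema.
Frame condition: ∀x ∃y Rxy.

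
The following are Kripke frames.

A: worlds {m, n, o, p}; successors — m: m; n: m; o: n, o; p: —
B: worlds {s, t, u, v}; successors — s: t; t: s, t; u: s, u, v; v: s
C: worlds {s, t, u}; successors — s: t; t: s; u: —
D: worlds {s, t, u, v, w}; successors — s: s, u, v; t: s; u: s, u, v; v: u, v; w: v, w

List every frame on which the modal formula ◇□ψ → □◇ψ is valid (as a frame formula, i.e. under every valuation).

C, D

Frame correspondent (Sahlqvist): ∀x ∀y ∀z (Rxy ∧ Rxz → ∃w (Ryw ∧ Rzw)) — i.e. convergence.
A: fails — Roo and Ron but o and n have no common successor.
B: fails — Ruv and Rus but v and s have no common successor.
C: ✓.
D: ✓.
Valid on: C, D.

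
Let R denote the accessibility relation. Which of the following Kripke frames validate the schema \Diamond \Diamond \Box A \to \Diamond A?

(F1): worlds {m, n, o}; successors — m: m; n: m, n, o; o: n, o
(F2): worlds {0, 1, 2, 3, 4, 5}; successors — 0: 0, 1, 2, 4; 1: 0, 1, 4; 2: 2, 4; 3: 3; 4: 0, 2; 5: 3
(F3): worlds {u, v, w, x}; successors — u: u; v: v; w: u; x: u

(F2), (F3)

This is the axiom for a generalized confluence (Geach) condition; its first-order frame correspondent is \forall x \forall y (x R^2 y \to \exists w (yRw \wedge xRw)).
(F1): fails — oR²m but no w with mRw and oRw.
(F2): satisfies the condition.
(F3): satisfies the condition.
Valid on: (F2), (F3).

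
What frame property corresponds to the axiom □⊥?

emptiness of R

□⊥ is valid iff no world has any successor (otherwise □⊥ fails at any world with one).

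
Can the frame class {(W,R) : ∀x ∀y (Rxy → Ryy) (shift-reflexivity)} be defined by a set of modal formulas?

Definable; □(□r → r) defines it

This is a Sahlqvist condition; the T□ axiom □(□r → r) defines it.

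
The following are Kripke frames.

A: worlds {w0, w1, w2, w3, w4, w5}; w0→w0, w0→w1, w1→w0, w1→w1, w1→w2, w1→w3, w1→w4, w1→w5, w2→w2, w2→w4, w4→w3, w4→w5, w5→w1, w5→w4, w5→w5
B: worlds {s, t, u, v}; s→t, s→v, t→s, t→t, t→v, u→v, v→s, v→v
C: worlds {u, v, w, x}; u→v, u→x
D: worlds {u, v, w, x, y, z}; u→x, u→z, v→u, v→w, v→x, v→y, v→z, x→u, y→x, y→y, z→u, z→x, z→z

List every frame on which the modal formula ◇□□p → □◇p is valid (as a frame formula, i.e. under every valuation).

The schema corresponds to a generalized confluence (Geach) condition: ∀x ∀y ∀z ((xRy ∧ xRz) → ∃w (yR²w ∧ zRw)).
A: fails — w1Rw0, w1Rw3 but no w with w0R²w and w3Rw.
B: ✓.
C: fails — uRv, uRv but no t with vR²t and vRt.
D: fails — uRx, uRx but no t with xR²t and xRt.
Valid on: B.

B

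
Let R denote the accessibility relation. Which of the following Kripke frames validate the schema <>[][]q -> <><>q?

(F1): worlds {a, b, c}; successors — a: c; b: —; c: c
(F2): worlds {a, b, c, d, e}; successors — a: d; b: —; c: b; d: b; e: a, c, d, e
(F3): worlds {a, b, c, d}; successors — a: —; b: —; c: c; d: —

(F1), (F3)

The schema corresponds to a generalized confluence (Geach) condition: forall x forall y (xRy -> exists w (y R^2 w & x R^2 w)).
(F1): holds.
(F2): fails — aRd but no w with dR²w and aR²w.
(F3): holds.
Valid on: (F1), (F3).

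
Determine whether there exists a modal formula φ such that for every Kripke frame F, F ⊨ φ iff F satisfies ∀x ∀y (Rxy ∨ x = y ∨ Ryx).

Modal frame validity is preserved under disjoint unions.
Take 2 disjoint single-world reflexive frames: each is trivially connected, but their disjoint union has 2 worlds with no edge between distinct components, so it is not connected.
Hence connectedness of R is not modally definable.

No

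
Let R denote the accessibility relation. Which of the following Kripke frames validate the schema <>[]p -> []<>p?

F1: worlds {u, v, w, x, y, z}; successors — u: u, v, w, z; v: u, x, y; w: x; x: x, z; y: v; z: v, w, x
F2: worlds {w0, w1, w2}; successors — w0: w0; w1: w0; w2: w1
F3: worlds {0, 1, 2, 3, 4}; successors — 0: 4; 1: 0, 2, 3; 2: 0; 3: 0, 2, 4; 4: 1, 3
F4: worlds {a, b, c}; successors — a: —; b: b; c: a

The schema corresponds to convergence: forall x forall y forall z (Rxy & Rxz -> exists w (Ryw & Rzw)).
F1: fails — Ruw and Ruu but w and u have no common successor.
F2: satisfies the condition.
F3: fails — R10 and R12 but 0 and 2 have no common successor.
F4: fails — Rca and Rca but a and a have no common successor.
Valid on: F2.

F2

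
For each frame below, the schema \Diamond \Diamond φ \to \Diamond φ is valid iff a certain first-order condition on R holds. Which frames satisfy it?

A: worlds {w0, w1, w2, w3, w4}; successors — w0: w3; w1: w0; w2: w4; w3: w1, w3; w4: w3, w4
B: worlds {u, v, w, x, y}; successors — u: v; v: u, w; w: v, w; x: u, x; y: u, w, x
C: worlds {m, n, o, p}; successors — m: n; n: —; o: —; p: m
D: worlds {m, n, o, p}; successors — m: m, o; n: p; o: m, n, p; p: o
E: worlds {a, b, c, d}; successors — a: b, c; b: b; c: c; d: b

E

The schema corresponds to transitivity: \forall x \forall y \forall z (Rxy \wedge Ryz \to Rxz).
A: fails — Rw1w0 and Rw0w3 but not Rw1w3.
B: fails — Ruv and Rvw but not Ruw.
C: fails — Rpm and Rmn but not Rpn.
D: fails — Rom and Rmo but not Roo.
E: satisfies the condition.
Valid on: E.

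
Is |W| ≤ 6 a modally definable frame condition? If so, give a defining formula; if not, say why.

No — not modally definable

If a class were modally definable it would be closed under disjoint unions (Goldblatt–Thomason).
Any modal formula valid on each of 7 disjoint one-world frames is valid on their disjoint union (validity is preserved under disjoint unions). Each one-world frame has |W|=1≤6, but the union has |W|=7.
So no modal formula (or set of formulas) defines exactly the |W|≤6 frames.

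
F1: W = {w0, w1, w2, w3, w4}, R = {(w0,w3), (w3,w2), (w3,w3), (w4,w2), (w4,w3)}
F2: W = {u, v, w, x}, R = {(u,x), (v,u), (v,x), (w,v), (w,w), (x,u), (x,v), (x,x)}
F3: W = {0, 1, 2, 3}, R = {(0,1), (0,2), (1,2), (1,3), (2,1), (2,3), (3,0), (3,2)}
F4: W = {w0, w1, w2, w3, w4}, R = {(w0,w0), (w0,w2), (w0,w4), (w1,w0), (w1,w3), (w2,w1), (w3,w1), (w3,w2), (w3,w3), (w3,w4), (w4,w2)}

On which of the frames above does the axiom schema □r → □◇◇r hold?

F2, F3

This is the axiom for a generalized confluence (Geach) condition; its first-order frame correspondent is ∀x ∀z (xRz → ∃w (xRw ∧ zR²w)).
F1: fails — w3Rw2 but no w with w3Rw and w2R²w.
F2: holds.
F3: holds.
F4: fails — w0Rw4 but no w with w0Rw and w4R²w.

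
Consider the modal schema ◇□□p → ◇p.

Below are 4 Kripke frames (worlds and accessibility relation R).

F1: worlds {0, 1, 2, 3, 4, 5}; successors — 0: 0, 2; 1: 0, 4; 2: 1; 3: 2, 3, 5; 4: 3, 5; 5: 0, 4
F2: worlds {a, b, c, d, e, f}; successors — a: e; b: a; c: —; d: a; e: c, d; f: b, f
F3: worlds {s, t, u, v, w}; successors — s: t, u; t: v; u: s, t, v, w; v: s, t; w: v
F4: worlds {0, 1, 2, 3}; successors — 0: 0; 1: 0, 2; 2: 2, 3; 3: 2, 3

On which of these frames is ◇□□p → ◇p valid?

The schema corresponds to a generalized confluence (Geach) condition: ∀x ∀y (xRy → ∃w (yR²w ∧ xRw)).
F1: fails — 2R1 but no w with 1R²w and 2Rw.
F2: fails — aRe but no w with eR²w and aRw.
F3: holds.
F4: holds.
Valid on: F3, F4.

F3, F4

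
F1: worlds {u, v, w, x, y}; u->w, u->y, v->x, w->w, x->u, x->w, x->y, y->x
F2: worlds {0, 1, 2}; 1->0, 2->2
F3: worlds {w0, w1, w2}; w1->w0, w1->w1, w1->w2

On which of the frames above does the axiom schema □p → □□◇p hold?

Frame correspondent (Sahlqvist): ∀x ∀z (xR²z → ∃w (xRw ∧ zRw)) — i.e. a generalized confluence (Geach) condition.
F1: fails — vR²u but no t with vRt and uRt.
F2: ✓.
F3: fails — w1R²w0 but no w with w1Rw and w0Rw.

F2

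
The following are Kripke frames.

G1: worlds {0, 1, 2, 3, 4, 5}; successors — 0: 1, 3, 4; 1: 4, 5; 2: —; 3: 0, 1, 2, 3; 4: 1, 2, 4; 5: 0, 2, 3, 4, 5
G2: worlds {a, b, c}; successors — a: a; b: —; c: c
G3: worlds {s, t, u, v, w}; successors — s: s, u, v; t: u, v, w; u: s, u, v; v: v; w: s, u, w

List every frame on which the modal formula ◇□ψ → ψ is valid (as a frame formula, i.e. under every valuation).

G2

This is the axiom for symmetry; its first-order frame correspondent is ∀x ∀y (Rxy → Ryx).
G1: fails — R32 but not R23.
G2: condition met.
G3: fails — Ruv but not Rvu.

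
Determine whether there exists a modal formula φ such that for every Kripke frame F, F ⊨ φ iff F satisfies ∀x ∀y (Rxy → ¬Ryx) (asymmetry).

If a class were modally definable it would be closed under surjective bounded morphisms (Goldblatt–Thomason).
The 3-cycle (worlds w0,w1,w2 with w0→w1→w2→w0) is asymmetric. Mapping every world to a single reflexive point • is a surjective bounded morphism, and the reflexive point is not asymmetric (R•• but asymmetry requires ¬R••).
So the class is not modally definable.

No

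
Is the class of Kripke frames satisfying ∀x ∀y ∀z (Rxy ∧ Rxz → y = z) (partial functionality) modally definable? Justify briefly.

Definable; ◇r → □r defines it

This is a Sahlqvist condition; the CD axiom ◇r → □r defines it.
Suppose ◇r→□r is valid. Take Rxy, Rxz and set V(r)={y}. Then ◇r at x, so □r at x, so r at z, i.e. z=y.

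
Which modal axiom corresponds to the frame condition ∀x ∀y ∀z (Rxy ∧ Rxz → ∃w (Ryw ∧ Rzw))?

◇□r → □◇r

This is convergence; the standard corresponding axiom is .2: ◇□r → □◇r.
Suppose ◇□r→□◇r is valid. Take Rxy, Rxz and set V(r)={w : Ryw}. Then □r at y so ◇□r at x, so □◇r at x, so ◇r at z, giving w with Rzw and Ryw.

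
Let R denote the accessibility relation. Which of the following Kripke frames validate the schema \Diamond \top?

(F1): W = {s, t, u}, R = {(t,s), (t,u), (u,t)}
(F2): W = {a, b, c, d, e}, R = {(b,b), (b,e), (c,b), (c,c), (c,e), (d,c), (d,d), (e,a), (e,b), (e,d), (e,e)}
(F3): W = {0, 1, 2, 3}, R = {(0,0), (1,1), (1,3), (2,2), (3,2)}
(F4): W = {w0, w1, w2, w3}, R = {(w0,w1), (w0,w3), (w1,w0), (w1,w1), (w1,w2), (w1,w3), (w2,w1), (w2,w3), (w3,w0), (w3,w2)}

The schema corresponds to seriality: \forall x \exists y Rxy.
(F1): fails — world s has no successor.
(F2): fails — world a has no successor.
(F3): ✓.
(F4): ✓.

(F3), (F4)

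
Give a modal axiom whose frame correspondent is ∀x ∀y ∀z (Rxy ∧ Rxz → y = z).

◇r → □r

This is partial functionality; the standard corresponding axiom is CD: ◇r → □r.
Suppose ◇r→□r is valid. Take Rxy, Rxz and set V(r)={y}. Then ◇r at x, so □r at x, so r at z, i.e. z=y.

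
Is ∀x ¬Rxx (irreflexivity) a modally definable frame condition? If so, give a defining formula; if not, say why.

Not definable by any modal formula

If a class were modally definable it would be closed under surjective bounded morphisms (Goldblatt–Thomason).
The 2-cycle (worlds 0,1 with 0→1→0) is irreflexive, and the map sending every world to a single reflexive point • is a surjective bounded morphism (forth: every edge maps to (•,•); back: every world has a successor). So any modal formula valid on the 2-cycle is also valid on the reflexive point, which is not irreflexive.
Hence irreflexivity is not modally definable.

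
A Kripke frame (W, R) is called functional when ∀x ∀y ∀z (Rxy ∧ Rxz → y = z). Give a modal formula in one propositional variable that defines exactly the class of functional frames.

The condition is partial functionality. The CD schema ◇r → □r defines it.
Suppose ◇r→□r is valid. Take Rxy, Rxz and set V(r)={y}. Then ◇r at x, so □r at x, so r at z, i.e. z=y.

◇r → □r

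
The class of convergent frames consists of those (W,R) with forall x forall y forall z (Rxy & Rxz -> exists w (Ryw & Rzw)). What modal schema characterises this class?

This is convergence; the standard corresponding axiom is .2: ◇□r → □◇r.

◇□r → □◇r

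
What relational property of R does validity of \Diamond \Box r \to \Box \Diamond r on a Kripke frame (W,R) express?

Suppose ◇□r→□◇r is valid. Take Rxy, Rxz and set V(r)={w : Ryw}. Then □r at y so ◇□r at x, so □◇r at x, so ◇r at z, giving w with Rzw and Ryw.

convergence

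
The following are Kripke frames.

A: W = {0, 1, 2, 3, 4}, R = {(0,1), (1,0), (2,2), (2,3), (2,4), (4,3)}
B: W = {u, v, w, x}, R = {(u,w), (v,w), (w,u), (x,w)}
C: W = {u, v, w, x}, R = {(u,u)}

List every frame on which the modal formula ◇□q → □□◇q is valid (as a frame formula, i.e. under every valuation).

The schema corresponds to a generalized confluence (Geach) condition: ∀x ∀y ∀z ((xRy ∧ xR²z) → ∃w (yRw ∧ zRw)).
A: fails — 0R1, 0R²0 but no w with 1Rw and 0Rw.
B: fails — uRw, uR²u but no t with wRt and uRt.
C: ✓.

C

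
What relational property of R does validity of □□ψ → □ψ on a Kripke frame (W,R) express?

density

Suppose □□ψ→□ψ is valid. Take Rxy and set V(ψ)={w : xR²w}. Then □□ψ at x, so □ψ at x, so ψ at y, i.e. ∃z(Rxz∧Rzy).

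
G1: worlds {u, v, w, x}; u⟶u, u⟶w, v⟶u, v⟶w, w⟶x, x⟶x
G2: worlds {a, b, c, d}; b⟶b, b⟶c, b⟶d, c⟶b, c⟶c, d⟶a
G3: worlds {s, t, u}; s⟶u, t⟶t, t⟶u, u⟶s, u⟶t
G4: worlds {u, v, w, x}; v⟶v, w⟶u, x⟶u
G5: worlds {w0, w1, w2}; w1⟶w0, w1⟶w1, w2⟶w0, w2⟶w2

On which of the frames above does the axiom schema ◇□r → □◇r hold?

G3

The schema corresponds to convergence: ∀x ∀y ∀z (Rxy ∧ Rxz → ∃w (Ryw ∧ Rzw)).
G1: fails — Ruw and Ruu but w and u have no common successor.
G2: fails — Rbc and Rbd but c and d have no common successor.
G3: ✓.
G4: fails — Rwu and Rwu but u and u have no common successor.
G5: fails — Rw1w1 and Rw1w0 but w1 and w0 have no common successor.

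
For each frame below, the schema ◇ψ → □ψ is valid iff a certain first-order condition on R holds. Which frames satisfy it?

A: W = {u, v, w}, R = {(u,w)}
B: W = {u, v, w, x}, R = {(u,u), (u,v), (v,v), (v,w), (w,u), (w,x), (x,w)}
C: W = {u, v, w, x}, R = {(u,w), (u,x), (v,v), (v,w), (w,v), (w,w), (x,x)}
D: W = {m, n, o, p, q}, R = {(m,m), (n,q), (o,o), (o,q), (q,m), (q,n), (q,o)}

This is the axiom for partial functionality; its first-order frame correspondent is ∀x ∀y ∀z (Rxy ∧ Rxz → y = z).
A: ✓.
B: fails — u sees both u and v.
C: fails — u sees both w and x.
D: fails — o sees both o and q.

A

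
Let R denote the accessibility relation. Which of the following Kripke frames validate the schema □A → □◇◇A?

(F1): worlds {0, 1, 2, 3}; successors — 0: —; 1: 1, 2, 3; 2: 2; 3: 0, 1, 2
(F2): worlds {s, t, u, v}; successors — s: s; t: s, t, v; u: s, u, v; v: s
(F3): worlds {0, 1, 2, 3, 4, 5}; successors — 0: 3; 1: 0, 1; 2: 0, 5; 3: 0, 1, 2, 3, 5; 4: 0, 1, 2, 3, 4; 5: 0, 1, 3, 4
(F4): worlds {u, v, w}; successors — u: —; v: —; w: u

This is the axiom for a generalized confluence (Geach) condition; its first-order frame correspondent is ∀x ∀z (xRz → ∃w (xRw ∧ zR²w)).
(F1): fails — 3R0 but no w with 3Rw and 0R²w.
(F2): holds.
(F3): holds.
(F4): fails — wRu but no t with wRt and uR²t.

(F2), (F3)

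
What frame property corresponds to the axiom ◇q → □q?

This is the CD axiom.
Its frame correspondent is partial functionality — ∀x ∀y ∀z (Rxy ∧ Rxz → y = z).

partial functionality: ∀x ∀y ∀z (Rxy ∧ Rxz → y = z)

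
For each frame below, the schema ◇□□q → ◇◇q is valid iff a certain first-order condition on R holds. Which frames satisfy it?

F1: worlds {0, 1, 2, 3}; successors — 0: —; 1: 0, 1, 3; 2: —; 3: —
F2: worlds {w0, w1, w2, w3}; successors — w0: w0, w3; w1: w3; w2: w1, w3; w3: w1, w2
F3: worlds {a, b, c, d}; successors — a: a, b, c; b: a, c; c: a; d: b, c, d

Frame correspondent (Sahlqvist): ∀x ∀y (xRy → ∃w (yR²w ∧ xR²w)) — i.e. a generalized confluence (Geach) condition.
F1: fails — 1R0 but no w with 0R²w and 1R²w.
F2: satisfies the condition.
F3: satisfies the condition.
Valid on: F2, F3.

F2, F3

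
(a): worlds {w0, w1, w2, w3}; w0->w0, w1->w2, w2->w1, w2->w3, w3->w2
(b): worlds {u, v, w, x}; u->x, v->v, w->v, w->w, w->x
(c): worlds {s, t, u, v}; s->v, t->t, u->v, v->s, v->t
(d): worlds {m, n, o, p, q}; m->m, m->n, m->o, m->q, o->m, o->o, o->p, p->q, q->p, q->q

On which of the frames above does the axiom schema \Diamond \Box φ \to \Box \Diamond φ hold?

(a)

The schema corresponds to convergence: \forall x \forall y \forall z (Rxy \wedge Rxz \to \exists w (Ryw \wedge Rzw)).
(a): ✓.
(b): fails — Rux and Rux but x and x have no common successor.
(c): fails — Rvt and Rvs but t and s have no common successor.
(d): fails — Rmo and Rmn but o and n have no common successor.
Valid on: (a).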